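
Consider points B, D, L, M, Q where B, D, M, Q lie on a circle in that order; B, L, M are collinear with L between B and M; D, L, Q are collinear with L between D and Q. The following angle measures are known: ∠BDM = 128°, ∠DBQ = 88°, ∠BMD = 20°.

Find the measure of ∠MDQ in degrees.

∠MDQ = 56°

1. ∠DBM = 32°  [△BDM]
2. ∠DMQ = 92°  [cyclic BDMQ, opposite ∠B+∠M]
3. ∠DQM = 32°  [same arc DM]
4. ∠MDQ = 56°  [△DMQ]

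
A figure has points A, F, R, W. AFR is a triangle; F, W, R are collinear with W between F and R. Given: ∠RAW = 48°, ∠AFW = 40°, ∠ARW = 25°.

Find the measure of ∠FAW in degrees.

1. ∠AWR = 107°  [△AWR]
2. ∠AWF = 73°  [linear pair at W on FR]
3. ∠FAW = 67°  [△AFW]

∠FAW = 67°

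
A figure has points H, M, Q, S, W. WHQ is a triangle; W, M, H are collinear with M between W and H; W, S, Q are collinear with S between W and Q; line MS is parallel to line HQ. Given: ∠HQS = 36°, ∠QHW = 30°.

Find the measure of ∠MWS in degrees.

∠MWS = 114°

1. ∠HQW = 36°  [S on ray QW]
2. ∠HWQ = 114°  [△WHQ]
3. ∠MWS = 114°  [M on WH, S on WQ]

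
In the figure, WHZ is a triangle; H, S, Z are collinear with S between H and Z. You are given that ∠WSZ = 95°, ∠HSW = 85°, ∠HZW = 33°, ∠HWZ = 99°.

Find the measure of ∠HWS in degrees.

∠HWS = 47°

1. ∠WHZ = 48°  [△WHZ]
2. ∠SHW = 48°  [S on ray HZ]
3. ∠HWS = 47°  [△WHS]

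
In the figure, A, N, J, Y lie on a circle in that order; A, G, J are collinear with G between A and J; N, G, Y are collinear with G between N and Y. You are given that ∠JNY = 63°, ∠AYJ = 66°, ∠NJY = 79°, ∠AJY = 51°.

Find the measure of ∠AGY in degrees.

1. ∠JYN = 38°  [△NJY]
2. ∠JGY = 91°  [△JGY]
3. ∠AGY = 89°  [linear pair at G on AJ]

∠AGY = 89°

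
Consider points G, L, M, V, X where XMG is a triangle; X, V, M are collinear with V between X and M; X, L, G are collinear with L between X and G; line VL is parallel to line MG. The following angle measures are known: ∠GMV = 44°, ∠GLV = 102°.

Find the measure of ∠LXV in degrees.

∠LXV = 58°

1. ∠GMX = 44°  [V on ray MX]
2. ∠VLX = 78°  [linear pair at L on XG]
3. ∠LVX = 44°  [VL∥MG, corresponding at V]
4. ∠LXV = 58°  [△XVL]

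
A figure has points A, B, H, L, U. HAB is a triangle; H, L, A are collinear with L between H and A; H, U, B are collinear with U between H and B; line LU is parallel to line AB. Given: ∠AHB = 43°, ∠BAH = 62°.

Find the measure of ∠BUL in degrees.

∠BUL = 105°

1. ∠ABH = 75°  [△HAB]
2. ∠HUL = 75°  [LU∥AB, corresponding at U]
3. ∠BUL = 105°  [linear pair at U on HB]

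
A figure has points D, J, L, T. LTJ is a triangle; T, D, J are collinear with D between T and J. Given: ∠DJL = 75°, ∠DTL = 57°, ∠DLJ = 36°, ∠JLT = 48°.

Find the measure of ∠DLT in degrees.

1. ∠JDL = 69°  [△LDJ]
2. ∠LDT = 111°  [linear pair at D on TJ]
3. ∠DLT = 12°  [△LTD]

∠DLT = 12°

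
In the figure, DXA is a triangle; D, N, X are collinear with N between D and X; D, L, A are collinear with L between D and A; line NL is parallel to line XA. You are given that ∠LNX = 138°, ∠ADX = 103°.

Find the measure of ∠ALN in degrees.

1. ∠DNL = 42°  [linear pair at N on DX]
2. ∠LDN = 103°  [N on DX, L on DA]
3. ∠DLN = 35°  [△DNL]
4. ∠ALN = 145°  [linear pair at L on DA]

∠ALN = 145°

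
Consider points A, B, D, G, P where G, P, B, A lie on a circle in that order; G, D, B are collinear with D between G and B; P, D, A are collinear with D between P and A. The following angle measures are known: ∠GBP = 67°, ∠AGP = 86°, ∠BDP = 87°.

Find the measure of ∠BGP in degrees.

1. ∠GAP = 67°  [same arc GP]
2. ∠APG = 27°  [△GPA]
3. ∠GDP = 93°  [linear pair at D on GB]
4. ∠BGP = 60°  [△GDP]

∠BGP = 60°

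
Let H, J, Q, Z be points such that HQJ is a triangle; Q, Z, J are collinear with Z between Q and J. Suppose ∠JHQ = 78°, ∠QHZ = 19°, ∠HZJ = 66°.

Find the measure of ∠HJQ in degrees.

1. ∠HZQ = 114°  [linear pair at Z on QJ]
2. ∠HQZ = 47°  [△HQZ]
3. ∠HQJ = 47°  [Z on ray QJ]
4. ∠HJQ = 55°  [△HQJ]

∠HJQ = 55°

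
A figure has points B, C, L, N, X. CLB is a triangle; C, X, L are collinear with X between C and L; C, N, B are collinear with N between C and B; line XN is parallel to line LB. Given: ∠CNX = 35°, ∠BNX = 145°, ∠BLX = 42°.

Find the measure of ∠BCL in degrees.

1. ∠CBL = 35°  [XN∥LB, corresponding at N]
2. ∠BLC = 42°  [X on ray LC]
3. ∠BCL = 103°  [△CLB]

∠BCL = 103°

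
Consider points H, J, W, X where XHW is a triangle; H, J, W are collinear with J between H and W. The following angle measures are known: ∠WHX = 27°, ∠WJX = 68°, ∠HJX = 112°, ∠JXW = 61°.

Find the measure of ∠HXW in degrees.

∠HXW = 102°

1. ∠JWX = 51°  [△XJW]
2. ∠HWX = 51°  [J on ray WH]
3. ∠HXW = 102°  [△XHW]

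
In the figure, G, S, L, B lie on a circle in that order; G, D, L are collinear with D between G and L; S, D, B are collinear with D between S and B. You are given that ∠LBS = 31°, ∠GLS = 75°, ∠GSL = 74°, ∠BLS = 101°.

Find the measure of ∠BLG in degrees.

1. ∠BSL = 48°  [△SLB]
2. ∠GBL = 106°  [cyclic GSLB, opposite ∠S+∠B]
3. ∠BGL = 48°  [same arc LB]
4. ∠BLG = 26°  [△GLB]

∠BLG = 26°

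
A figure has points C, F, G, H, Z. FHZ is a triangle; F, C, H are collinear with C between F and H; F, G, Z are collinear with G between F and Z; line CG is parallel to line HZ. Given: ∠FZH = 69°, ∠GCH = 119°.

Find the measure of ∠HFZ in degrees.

1. ∠CGF = 69°  [CG∥HZ, corresponding at G]
2. ∠FCG = 61°  [linear pair at C on FH]
3. ∠CFG = 50°  [△FCG]
4. ∠HFZ = 50°  [C on FH, G on FZ]

∠HFZ = 50°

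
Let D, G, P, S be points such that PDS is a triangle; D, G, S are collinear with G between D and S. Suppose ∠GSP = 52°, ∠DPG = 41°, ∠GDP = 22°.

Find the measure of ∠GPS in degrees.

∠GPS = 65°

1. ∠DGP = 117°  [△PDG]
2. ∠PGS = 63°  [linear pair at G on DS]
3. ∠GPS = 65°  [△PGS]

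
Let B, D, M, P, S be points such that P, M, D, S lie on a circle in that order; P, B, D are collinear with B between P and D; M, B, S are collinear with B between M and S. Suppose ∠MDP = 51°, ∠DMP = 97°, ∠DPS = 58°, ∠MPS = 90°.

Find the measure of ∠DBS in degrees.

∠DBS = 109°

1. ∠DPM = 32°  [△PMD]
2. ∠DSP = 83°  [cyclic PMDS, opposite ∠M+∠S]
3. ∠PDS = 39°  [△PDS]
4. ∠DSM = 32°  [same arc MD]
5. ∠DBS = 109°  [△DBS]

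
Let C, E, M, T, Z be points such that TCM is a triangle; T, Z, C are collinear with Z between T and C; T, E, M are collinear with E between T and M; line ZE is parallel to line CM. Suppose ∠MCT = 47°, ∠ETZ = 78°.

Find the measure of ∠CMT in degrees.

∠CMT = 55°

1. ∠EZT = 47°  [ZE∥CM, corresponding at Z]
2. ∠TEZ = 55°  [△TZE]
3. ∠CMT = 55°  [ZE∥CM, corresponding at E]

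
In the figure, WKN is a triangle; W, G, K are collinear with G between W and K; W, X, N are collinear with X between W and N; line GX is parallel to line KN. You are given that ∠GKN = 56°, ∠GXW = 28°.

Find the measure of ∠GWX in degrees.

1. ∠NKW = 56°  [G on ray KW]
2. ∠KNW = 28°  [GX∥KN, corresponding at X]
3. ∠KWN = 96°  [△WKN]
4. ∠GWX = 96°  [G on WK, X on WN]

∠GWX = 96°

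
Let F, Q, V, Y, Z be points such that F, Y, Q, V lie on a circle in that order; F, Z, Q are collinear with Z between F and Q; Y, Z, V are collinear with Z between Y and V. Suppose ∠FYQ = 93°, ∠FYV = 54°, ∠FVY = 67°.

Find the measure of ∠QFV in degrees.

1. ∠FVQ = 87°  [cyclic FYQV, opposite ∠Y+∠V]
2. ∠FQV = 54°  [same arc FV]
3. ∠QFV = 39°  [△FQV]

∠QFV = 39°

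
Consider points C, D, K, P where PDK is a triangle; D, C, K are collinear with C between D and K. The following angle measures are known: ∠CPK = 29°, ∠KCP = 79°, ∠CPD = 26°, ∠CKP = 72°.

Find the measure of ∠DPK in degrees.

1. ∠DCP = 101°  [linear pair at C on DK]
2. ∠CDP = 53°  [△PDC]
3. ∠DKP = 72°  [C on ray KD]
4. ∠KDP = 53°  [C on ray DK]
5. ∠DPK = 55°  [△PDK]

∠DPK = 55°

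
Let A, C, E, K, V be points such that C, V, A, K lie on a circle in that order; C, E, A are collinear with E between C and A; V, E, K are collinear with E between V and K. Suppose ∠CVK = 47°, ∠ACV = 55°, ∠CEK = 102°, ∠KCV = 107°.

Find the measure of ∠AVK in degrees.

1. ∠AKV = 55°  [same arc VA]
2. ∠KAV = 73°  [cyclic CVAK, opposite ∠C+∠A]
3. ∠AVK = 52°  [△VAK]

∠AVK = 52°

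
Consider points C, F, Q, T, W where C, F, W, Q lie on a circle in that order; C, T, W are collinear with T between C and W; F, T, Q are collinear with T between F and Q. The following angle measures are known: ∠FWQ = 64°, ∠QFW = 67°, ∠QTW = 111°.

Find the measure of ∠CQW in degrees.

∠CQW = 93°

1. ∠FQW = 49°  [△FWQ]
2. ∠QCW = 67°  [same arc WQ]
3. ∠CWQ = 20°  [△WTQ]
4. ∠CQW = 93°  [△CWQ]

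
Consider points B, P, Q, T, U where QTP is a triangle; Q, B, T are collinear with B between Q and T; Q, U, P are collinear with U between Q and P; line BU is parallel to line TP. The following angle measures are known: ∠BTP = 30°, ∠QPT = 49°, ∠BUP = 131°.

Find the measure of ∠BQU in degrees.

∠BQU = 101°

1. ∠PTQ = 30°  [B on ray TQ]
2. ∠PQT = 101°  [△QTP]
3. ∠BQU = 101°  [B on QT, U on QP]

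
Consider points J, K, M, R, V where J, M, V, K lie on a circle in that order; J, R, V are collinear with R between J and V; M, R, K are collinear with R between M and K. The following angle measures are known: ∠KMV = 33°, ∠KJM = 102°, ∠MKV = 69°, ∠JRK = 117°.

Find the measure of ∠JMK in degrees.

∠JMK = 48°

1. ∠KJV = 33°  [same arc VK]
2. ∠JKM = 30°  [△JRK]
3. ∠JMK = 48°  [△JMK]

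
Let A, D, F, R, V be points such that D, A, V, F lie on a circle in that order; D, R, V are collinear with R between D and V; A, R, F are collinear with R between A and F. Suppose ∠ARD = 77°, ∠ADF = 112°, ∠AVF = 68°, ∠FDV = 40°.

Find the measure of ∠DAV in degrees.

∠DAV = 71°

1. ∠ARV = 103°  [linear pair at R on DV]
2. ∠FAV = 40°  [same arc VF]
3. ∠AVD = 37°  [△ARV]
4. ∠AFV = 72°  [△AVF]
5. ∠ADV = 72°  [same arc AV]
6. ∠DAV = 71°  [△DAV]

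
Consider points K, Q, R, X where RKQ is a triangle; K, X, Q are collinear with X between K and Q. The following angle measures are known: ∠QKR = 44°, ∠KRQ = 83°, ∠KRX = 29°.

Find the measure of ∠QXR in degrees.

1. ∠RKX = 44°  [X on ray KQ]
2. ∠KXR = 107°  [△RKX]
3. ∠QXR = 73°  [linear pair at X on KQ]

∠QXR = 73°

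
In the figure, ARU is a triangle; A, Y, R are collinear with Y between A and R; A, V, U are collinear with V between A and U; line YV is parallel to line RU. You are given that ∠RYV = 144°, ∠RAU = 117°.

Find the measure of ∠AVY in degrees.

1. ∠AYV = 36°  [linear pair at Y on AR]
2. ∠VAY = 117°  [Y on AR, V on AU]
3. ∠AVY = 27°  [△AYV]

∠AVY = 27°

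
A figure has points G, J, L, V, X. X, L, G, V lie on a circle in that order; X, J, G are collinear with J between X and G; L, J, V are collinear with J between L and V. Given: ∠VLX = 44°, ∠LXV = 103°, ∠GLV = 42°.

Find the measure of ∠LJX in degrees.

∠LJX = 75°

1. ∠VGX = 44°  [same arc XV]
2. ∠LGV = 77°  [cyclic XLGV, opposite ∠X+∠G]
3. ∠GVL = 61°  [△LGV]
4. ∠GJV = 75°  [△GJV]
5. ∠LJX = 75°  [vertical angles at J]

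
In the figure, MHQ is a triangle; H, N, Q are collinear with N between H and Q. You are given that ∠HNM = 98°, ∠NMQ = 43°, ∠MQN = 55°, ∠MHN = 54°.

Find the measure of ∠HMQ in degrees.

∠HMQ = 71°

1. ∠HQM = 55°  [N on ray QH]
2. ∠MHQ = 54°  [N on ray HQ]
3. ∠HMQ = 71°  [△MHQ]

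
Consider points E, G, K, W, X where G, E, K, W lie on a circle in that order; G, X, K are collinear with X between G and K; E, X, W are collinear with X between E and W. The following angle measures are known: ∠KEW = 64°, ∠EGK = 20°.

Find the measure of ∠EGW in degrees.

∠EGW = 84°

1. ∠EWK = 20°  [same arc EK]
2. ∠EKW = 96°  [△EKW]
3. ∠EGW = 84°  [cyclic GEKW, opposite ∠G+∠K]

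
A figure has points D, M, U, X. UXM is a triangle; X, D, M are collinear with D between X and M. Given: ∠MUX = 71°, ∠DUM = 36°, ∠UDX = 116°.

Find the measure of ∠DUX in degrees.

∠DUX = 35°

1. ∠MDU = 64°  [linear pair at D on XM]
2. ∠DMU = 80°  [△UDM]
3. ∠UMX = 80°  [D on ray MX]
4. ∠MXU = 29°  [△UXM]
5. ∠DXU = 29°  [D on ray XM]
6. ∠DUX = 35°  [△UXD]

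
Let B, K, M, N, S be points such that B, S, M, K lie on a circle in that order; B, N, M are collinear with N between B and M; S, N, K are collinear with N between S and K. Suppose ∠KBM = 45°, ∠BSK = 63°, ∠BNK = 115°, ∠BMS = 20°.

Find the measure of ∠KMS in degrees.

∠KMS = 83°

1. ∠BKS = 20°  [△BNK]
2. ∠KBS = 97°  [△BSK]
3. ∠KMS = 83°  [cyclic BSMK, opposite ∠B+∠M]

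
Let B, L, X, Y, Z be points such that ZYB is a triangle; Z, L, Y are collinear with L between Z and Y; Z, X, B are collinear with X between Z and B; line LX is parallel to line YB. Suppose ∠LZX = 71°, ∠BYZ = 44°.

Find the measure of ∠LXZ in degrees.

1. ∠BZY = 71°  [L on ZY, X on ZB]
2. ∠YBZ = 65°  [△ZYB]
3. ∠LXZ = 65°  [LX∥YB, corresponding at X]

∠LXZ = 65°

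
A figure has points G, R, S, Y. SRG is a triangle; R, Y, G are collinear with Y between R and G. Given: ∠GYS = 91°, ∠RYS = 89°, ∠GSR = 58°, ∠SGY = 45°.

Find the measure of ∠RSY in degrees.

∠RSY = 14°

1. ∠RGS = 45°  [Y on ray GR]
2. ∠GRS = 77°  [△SRG]
3. ∠SRY = 77°  [Y on ray RG]
4. ∠RSY = 14°  [△SRY]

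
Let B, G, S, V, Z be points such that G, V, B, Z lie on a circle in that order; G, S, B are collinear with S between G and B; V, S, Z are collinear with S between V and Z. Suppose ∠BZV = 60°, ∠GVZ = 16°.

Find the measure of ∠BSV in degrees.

1. ∠BGV = 60°  [same arc VB]
2. ∠GSV = 104°  [△GSV]
3. ∠BSV = 76°  [linear pair at S on GB]

∠BSV = 76°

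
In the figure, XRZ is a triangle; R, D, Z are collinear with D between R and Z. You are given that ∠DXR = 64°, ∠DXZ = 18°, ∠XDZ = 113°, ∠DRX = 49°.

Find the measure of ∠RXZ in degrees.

∠RXZ = 82°

1. ∠DZX = 49°  [△XDZ]
2. ∠XRZ = 49°  [D on ray RZ]
3. ∠RZX = 49°  [D on ray ZR]
4. ∠RXZ = 82°  [△XRZ]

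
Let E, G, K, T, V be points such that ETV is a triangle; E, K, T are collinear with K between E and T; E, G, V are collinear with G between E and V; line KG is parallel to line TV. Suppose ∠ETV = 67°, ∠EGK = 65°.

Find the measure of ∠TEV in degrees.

∠TEV = 48°

1. ∠EKG = 67°  [KG∥TV, corresponding at K]
2. ∠GEK = 48°  [△EKG]
3. ∠TEV = 48°  [K on ET, G on EV]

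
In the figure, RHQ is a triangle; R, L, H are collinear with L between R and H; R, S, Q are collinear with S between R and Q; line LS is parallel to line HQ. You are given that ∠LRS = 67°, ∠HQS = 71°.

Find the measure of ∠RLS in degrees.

1. ∠HRQ = 67°  [L on RH, S on RQ]
2. ∠HQR = 71°  [S on ray QR]
3. ∠QHR = 42°  [△RHQ]
4. ∠RLS = 42°  [LS∥HQ, corresponding at L]

∠RLS = 42°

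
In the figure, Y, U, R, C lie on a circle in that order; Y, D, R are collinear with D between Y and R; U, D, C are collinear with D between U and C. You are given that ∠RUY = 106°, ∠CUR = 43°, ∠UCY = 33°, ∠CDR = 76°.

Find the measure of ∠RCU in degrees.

∠RCU = 41°

1. ∠RCY = 74°  [cyclic YURC, opposite ∠U+∠C]
2. ∠CYR = 43°  [same arc RC]
3. ∠CRY = 63°  [△YRC]
4. ∠RCU = 41°  [△RDC]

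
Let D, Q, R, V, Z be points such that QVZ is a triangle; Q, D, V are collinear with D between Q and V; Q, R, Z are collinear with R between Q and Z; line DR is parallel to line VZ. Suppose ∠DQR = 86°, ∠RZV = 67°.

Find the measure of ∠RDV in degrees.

∠RDV = 153°

1. ∠VQZ = 86°  [D on QV, R on QZ]
2. ∠QZV = 67°  [R on ray ZQ]
3. ∠QVZ = 27°  [△QVZ]
4. ∠QDR = 27°  [DR∥VZ, corresponding at D]
5. ∠RDV = 153°  [linear pair at D on QV]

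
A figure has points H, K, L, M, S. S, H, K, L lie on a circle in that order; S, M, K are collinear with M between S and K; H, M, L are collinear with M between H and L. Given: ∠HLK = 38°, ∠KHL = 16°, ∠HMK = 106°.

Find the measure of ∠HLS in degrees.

1. ∠KSL = 16°  [same arc KL]
2. ∠LMS = 106°  [vertical angles at M]
3. ∠HLS = 58°  [△SML]

∠HLS = 58°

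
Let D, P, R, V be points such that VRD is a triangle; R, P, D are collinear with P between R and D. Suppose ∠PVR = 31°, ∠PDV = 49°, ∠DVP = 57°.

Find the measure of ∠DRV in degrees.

1. ∠DPV = 74°  [△VPD]
2. ∠RPV = 106°  [linear pair at P on RD]
3. ∠PRV = 43°  [△VRP]
4. ∠DRV = 43°  [P on ray RD]

∠DRV = 43°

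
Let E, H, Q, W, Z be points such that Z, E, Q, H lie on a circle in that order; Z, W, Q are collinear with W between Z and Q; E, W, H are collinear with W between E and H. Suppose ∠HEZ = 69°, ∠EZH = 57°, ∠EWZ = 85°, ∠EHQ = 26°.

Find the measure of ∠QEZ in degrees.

1. ∠EHZ = 54°  [△ZEH]
2. ∠EZQ = 26°  [△ZWE]
3. ∠EQZ = 54°  [same arc ZE]
4. ∠QEZ = 100°  [△ZEQ]

∠QEZ = 100°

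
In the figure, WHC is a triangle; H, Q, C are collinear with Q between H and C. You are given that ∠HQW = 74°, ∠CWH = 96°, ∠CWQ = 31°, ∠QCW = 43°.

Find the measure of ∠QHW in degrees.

1. ∠HCW = 43°  [Q on ray CH]
2. ∠CHW = 41°  [△WHC]
3. ∠QHW = 41°  [Q on ray HC]

∠QHW = 41°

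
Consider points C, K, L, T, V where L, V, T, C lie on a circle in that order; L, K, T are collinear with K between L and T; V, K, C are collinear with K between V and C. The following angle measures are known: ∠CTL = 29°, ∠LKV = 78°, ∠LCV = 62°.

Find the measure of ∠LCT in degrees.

∠LCT = 135°

1. ∠CVL = 29°  [same arc LC]
2. ∠TLV = 73°  [△LKV]
3. ∠LTV = 62°  [same arc LV]
4. ∠LVT = 45°  [△LVT]
5. ∠LCT = 135°  [cyclic LVTC, opposite ∠V+∠C]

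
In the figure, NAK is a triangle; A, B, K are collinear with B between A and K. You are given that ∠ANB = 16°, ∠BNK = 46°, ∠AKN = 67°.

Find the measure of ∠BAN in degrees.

∠BAN = 51°

1. ∠BKN = 67°  [B on ray KA]
2. ∠KBN = 67°  [△NBK]
3. ∠ABN = 113°  [linear pair at B on AK]
4. ∠BAN = 51°  [△NAB]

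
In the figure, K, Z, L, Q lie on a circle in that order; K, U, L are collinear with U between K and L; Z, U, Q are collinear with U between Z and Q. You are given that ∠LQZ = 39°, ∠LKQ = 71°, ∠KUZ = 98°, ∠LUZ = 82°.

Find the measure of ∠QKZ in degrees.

1. ∠LZQ = 71°  [same arc LQ]
2. ∠QLZ = 70°  [△ZLQ]
3. ∠QKZ = 110°  [cyclic KZLQ, opposite ∠K+∠L]

∠QKZ = 110°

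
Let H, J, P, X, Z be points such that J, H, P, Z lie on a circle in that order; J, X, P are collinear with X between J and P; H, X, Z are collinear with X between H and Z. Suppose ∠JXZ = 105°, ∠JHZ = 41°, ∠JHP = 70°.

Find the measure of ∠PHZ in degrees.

∠PHZ = 29°

1. ∠JPZ = 41°  [same arc JZ]
2. ∠JZP = 110°  [cyclic JHPZ, opposite ∠H+∠Z]
3. ∠PJZ = 29°  [△JPZ]
4. ∠PHZ = 29°  [same arc PZ]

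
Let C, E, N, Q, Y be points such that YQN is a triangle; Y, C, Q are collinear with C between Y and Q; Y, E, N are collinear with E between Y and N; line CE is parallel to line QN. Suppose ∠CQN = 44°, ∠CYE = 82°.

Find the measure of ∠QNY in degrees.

∠QNY = 54°

1. ∠NQY = 44°  [C on ray QY]
2. ∠NYQ = 82°  [C on YQ, E on YN]
3. ∠QNY = 54°  [△YQN]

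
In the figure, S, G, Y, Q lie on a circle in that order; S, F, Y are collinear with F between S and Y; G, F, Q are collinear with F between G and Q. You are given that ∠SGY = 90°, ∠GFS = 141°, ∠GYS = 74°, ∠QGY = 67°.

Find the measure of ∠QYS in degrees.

1. ∠SQY = 90°  [cyclic SGYQ, opposite ∠G+∠Q]
2. ∠QSY = 67°  [same arc YQ]
3. ∠QYS = 23°  [△SYQ]

∠QYS = 23°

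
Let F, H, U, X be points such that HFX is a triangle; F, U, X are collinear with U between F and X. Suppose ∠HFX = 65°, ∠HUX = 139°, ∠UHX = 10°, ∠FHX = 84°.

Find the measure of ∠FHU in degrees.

∠FHU = 74°

1. ∠HFU = 65°  [U on ray FX]
2. ∠FUH = 41°  [linear pair at U on FX]
3. ∠FHU = 74°  [△HFU]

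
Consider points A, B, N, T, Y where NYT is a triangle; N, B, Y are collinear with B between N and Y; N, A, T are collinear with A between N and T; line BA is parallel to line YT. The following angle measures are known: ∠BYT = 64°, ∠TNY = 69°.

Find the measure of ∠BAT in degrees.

1. ∠NYT = 64°  [B on ray YN]
2. ∠NTY = 47°  [△NYT]
3. ∠BAN = 47°  [BA∥YT, corresponding at A]
4. ∠BAT = 133°  [linear pair at A on NT]

∠BAT = 133°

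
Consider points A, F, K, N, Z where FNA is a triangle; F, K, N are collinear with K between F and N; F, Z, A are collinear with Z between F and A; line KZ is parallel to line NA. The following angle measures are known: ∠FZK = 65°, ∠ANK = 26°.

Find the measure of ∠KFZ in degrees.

∠KFZ = 89°

1. ∠FAN = 65°  [KZ∥NA, corresponding at Z]
2. ∠ANF = 26°  [K on ray NF]
3. ∠AFN = 89°  [△FNA]
4. ∠KFZ = 89°  [K on FN, Z on FA]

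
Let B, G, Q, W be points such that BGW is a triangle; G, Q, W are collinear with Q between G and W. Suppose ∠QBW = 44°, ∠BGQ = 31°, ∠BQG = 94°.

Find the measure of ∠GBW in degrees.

1. ∠BGW = 31°  [Q on ray GW]
2. ∠BQW = 86°  [linear pair at Q on GW]
3. ∠BWQ = 50°  [△BQW]
4. ∠BWG = 50°  [Q on ray WG]
5. ∠GBW = 99°  [△BGW]

∠GBW = 99°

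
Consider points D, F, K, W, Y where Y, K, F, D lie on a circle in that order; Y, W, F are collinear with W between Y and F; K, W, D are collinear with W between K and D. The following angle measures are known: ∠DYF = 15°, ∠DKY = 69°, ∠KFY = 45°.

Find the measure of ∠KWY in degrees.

∠KWY = 60°

1. ∠DKF = 15°  [same arc FD]
2. ∠FWK = 120°  [△KWF]
3. ∠KWY = 60°  [linear pair at W on YF]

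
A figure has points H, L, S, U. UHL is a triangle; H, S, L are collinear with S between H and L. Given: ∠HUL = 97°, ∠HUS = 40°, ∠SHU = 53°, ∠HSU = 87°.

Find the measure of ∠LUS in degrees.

∠LUS = 57°

1. ∠LHU = 53°  [S on ray HL]
2. ∠LSU = 93°  [linear pair at S on HL]
3. ∠HLU = 30°  [△UHL]
4. ∠SLU = 30°  [S on ray LH]
5. ∠LUS = 57°  [△USL]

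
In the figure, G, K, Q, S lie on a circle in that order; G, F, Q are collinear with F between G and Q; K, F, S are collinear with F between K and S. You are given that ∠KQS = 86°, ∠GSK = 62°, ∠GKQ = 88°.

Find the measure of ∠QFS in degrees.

∠QFS = 126°

1. ∠KGS = 94°  [cyclic GKQS, opposite ∠G+∠Q]
2. ∠GQK = 62°  [same arc GK]
3. ∠GKS = 24°  [△GKS]
4. ∠KGQ = 30°  [△GKQ]
5. ∠GQS = 24°  [same arc GS]
6. ∠KSQ = 30°  [same arc KQ]
7. ∠QFS = 126°  [△QFS]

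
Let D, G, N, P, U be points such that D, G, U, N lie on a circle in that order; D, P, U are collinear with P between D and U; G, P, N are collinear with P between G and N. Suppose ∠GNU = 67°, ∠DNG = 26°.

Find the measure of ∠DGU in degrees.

1. ∠GDU = 67°  [same arc GU]
2. ∠DUG = 26°  [same arc DG]
3. ∠DGU = 87°  [△DGU]

∠DGU = 87°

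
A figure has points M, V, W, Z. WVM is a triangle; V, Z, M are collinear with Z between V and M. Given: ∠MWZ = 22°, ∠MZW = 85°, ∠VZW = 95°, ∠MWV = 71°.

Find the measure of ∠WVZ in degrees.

∠WVZ = 36°

1. ∠WMZ = 73°  [△WZM]
2. ∠VMW = 73°  [Z on ray MV]
3. ∠MVW = 36°  [△WVM]
4. ∠WVZ = 36°  [Z on ray VM]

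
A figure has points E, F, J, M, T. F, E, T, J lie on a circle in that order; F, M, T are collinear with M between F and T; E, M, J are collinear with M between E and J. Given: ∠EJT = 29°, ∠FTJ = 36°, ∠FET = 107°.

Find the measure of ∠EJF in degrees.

∠EJF = 44°

1. ∠EFT = 29°  [same arc ET]
2. ∠ETF = 44°  [△FET]
3. ∠EJF = 44°  [same arc FE]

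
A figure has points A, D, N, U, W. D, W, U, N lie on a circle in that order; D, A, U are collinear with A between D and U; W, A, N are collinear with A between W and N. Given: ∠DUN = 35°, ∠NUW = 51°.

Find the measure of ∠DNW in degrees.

∠DNW = 16°

1. ∠DWN = 35°  [same arc DN]
2. ∠NDW = 129°  [cyclic DWUN, opposite ∠D+∠U]
3. ∠DNW = 16°  [△DWN]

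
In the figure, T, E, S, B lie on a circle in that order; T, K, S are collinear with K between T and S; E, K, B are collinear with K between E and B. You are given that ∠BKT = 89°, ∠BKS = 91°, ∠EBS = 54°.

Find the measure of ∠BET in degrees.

∠BET = 35°

1. ∠EKT = 91°  [vertical angles at K]
2. ∠ETS = 54°  [same arc ES]
3. ∠BET = 35°  [△TKE]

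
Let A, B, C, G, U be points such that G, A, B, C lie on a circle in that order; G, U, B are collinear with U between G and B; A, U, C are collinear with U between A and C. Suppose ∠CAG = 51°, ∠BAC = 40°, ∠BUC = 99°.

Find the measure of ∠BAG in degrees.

∠BAG = 91°

1. ∠CBG = 51°  [same arc GC]
2. ∠BGC = 40°  [same arc BC]
3. ∠BCG = 89°  [△GBC]
4. ∠BAG = 91°  [cyclic GABC, opposite ∠A+∠C]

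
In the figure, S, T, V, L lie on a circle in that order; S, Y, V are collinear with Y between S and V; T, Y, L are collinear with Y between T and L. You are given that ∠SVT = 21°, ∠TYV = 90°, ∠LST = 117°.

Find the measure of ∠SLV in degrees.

1. ∠SLT = 21°  [same arc ST]
2. ∠LYS = 90°  [vertical angles at Y]
3. ∠LTS = 42°  [△STL]
4. ∠LSV = 69°  [△SYL]
5. ∠LVS = 42°  [same arc SL]
6. ∠SLV = 69°  [△SVL]

∠SLV = 69°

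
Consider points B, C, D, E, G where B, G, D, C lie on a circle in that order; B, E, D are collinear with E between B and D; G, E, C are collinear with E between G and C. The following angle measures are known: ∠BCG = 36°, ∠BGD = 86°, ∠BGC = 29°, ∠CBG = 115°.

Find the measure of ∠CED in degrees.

∠CED = 93°

1. ∠BDG = 36°  [same arc BG]
2. ∠DBG = 58°  [△BGD]
3. ∠BDC = 29°  [same arc BC]
4. ∠DCG = 58°  [same arc GD]
5. ∠CED = 93°  [△DEC]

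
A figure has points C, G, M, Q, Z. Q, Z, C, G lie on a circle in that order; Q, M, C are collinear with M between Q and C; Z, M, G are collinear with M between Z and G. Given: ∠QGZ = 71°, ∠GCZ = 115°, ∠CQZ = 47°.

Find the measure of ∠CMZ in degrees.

∠CMZ = 91°

1. ∠QCZ = 71°  [same arc QZ]
2. ∠CGZ = 47°  [same arc ZC]
3. ∠CZG = 18°  [△ZCG]
4. ∠CMZ = 91°  [△ZMC]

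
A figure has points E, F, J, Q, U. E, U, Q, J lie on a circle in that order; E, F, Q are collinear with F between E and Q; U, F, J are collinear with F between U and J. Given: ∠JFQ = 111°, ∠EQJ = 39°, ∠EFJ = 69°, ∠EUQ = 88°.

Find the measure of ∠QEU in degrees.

∠QEU = 30°

1. ∠EFU = 111°  [vertical angles at F]
2. ∠EUJ = 39°  [same arc EJ]
3. ∠QEU = 30°  [△EFU]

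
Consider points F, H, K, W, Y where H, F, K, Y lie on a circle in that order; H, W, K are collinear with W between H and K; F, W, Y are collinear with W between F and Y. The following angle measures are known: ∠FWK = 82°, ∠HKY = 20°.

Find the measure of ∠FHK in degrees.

1. ∠FWH = 98°  [linear pair at W on HK]
2. ∠HFY = 20°  [same arc HY]
3. ∠FHK = 62°  [△HWF]

∠FHK = 62°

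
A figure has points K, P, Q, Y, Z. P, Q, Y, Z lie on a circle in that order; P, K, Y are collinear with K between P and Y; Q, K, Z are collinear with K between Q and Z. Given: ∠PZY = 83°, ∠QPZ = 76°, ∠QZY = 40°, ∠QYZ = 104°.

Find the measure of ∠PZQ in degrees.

∠PZQ = 43°

1. ∠PQY = 97°  [cyclic PQYZ, opposite ∠Q+∠Z]
2. ∠QPY = 40°  [same arc QY]
3. ∠PYQ = 43°  [△PQY]
4. ∠PZQ = 43°  [same arc PQ]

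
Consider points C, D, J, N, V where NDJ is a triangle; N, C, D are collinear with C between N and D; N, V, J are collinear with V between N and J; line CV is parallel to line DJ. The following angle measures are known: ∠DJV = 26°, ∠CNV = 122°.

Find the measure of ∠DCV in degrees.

∠DCV = 148°

1. ∠DJN = 26°  [V on ray JN]
2. ∠DNJ = 122°  [C on ND, V on NJ]
3. ∠JDN = 32°  [△NDJ]
4. ∠NCV = 32°  [CV∥DJ, corresponding at C]
5. ∠DCV = 148°  [linear pair at C on ND]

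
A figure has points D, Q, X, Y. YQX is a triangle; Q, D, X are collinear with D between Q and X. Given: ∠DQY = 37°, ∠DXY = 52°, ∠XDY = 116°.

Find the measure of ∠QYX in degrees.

1. ∠XQY = 37°  [D on ray QX]
2. ∠QXY = 52°  [D on ray XQ]
3. ∠QYX = 91°  [△YQX]

∠QYX = 91°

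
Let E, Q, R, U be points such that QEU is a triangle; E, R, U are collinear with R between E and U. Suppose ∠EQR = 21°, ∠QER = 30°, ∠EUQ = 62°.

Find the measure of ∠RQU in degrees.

1. ∠ERQ = 129°  [△QER]
2. ∠QUR = 62°  [R on ray UE]
3. ∠QRU = 51°  [linear pair at R on EU]
4. ∠RQU = 67°  [△QRU]

∠RQU = 67°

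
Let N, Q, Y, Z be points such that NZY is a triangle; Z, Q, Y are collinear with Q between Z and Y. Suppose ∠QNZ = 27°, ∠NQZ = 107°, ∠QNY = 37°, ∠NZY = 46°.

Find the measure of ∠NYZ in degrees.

∠NYZ = 70°

1. ∠NQY = 73°  [linear pair at Q on ZY]
2. ∠NYQ = 70°  [△NQY]
3. ∠NYZ = 70°  [Q on ray YZ]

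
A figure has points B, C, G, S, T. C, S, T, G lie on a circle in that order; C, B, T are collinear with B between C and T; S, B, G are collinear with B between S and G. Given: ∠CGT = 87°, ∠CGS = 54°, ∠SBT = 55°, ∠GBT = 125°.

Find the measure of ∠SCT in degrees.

1. ∠CST = 93°  [cyclic CSTG, opposite ∠S+∠G]
2. ∠CTS = 54°  [same arc CS]
3. ∠SCT = 33°  [△CST]

∠SCT = 33°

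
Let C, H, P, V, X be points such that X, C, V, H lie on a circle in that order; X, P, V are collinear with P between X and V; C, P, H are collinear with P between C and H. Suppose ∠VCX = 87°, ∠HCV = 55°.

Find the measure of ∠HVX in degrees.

∠HVX = 32°

1. ∠VHX = 93°  [cyclic XCVH, opposite ∠C+∠H]
2. ∠HXV = 55°  [same arc VH]
3. ∠HVX = 32°  [△XVH]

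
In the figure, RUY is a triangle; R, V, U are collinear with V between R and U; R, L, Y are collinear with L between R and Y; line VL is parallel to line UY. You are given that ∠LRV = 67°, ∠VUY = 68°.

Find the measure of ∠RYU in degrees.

∠RYU = 45°

1. ∠URY = 67°  [V on RU, L on RY]
2. ∠RUY = 68°  [V on ray UR]
3. ∠RYU = 45°  [△RUY]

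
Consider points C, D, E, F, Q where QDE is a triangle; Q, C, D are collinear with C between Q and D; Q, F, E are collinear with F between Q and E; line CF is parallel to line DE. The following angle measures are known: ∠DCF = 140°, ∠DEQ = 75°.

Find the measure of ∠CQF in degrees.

1. ∠FCQ = 40°  [linear pair at C on QD]
2. ∠CFQ = 75°  [CF∥DE, corresponding at F]
3. ∠CQF = 65°  [△QCF]

∠CQF = 65°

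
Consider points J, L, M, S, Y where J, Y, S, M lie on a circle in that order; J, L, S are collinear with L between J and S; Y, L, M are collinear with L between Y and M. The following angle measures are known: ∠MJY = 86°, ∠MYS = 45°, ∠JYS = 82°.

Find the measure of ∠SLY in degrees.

∠SLY = 78°

1. ∠MSY = 94°  [cyclic JYSM, opposite ∠J+∠S]
2. ∠SMY = 41°  [△YSM]
3. ∠SJY = 41°  [same arc YS]
4. ∠JSY = 57°  [△JYS]
5. ∠SLY = 78°  [△YLS]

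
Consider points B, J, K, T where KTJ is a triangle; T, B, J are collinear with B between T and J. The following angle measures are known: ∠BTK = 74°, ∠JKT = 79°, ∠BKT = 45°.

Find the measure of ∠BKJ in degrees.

1. ∠KBT = 61°  [△KTB]
2. ∠JTK = 74°  [B on ray TJ]
3. ∠KJT = 27°  [△KTJ]
4. ∠JBK = 119°  [linear pair at B on TJ]
5. ∠BJK = 27°  [B on ray JT]
6. ∠BKJ = 34°  [△KBJ]

∠BKJ = 34°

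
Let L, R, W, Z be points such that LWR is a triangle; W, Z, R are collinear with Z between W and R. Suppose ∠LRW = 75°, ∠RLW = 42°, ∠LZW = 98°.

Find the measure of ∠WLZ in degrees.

∠WLZ = 19°

1. ∠LWR = 63°  [△LWR]
2. ∠LWZ = 63°  [Z on ray WR]
3. ∠WLZ = 19°  [△LWZ]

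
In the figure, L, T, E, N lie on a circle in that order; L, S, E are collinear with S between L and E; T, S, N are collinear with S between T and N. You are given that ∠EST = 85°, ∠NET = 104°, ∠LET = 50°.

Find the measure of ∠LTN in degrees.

1. ∠NLT = 76°  [cyclic LTEN, opposite ∠L+∠E]
2. ∠LNT = 50°  [same arc LT]
3. ∠LTN = 54°  [△LTN]

∠LTN = 54°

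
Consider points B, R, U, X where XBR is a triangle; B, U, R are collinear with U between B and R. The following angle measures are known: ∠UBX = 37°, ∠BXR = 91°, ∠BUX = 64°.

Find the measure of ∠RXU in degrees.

1. ∠RBX = 37°  [U on ray BR]
2. ∠BRX = 52°  [△XBR]
3. ∠RUX = 116°  [linear pair at U on BR]
4. ∠URX = 52°  [U on ray RB]
5. ∠RXU = 12°  [△XUR]

∠RXU = 12°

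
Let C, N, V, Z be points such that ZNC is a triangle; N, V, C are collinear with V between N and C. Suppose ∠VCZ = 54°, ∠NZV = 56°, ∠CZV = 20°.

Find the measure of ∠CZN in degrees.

1. ∠CVZ = 106°  [△ZVC]
2. ∠NCZ = 54°  [V on ray CN]
3. ∠NVZ = 74°  [linear pair at V on NC]
4. ∠VNZ = 50°  [△ZNV]
5. ∠CNZ = 50°  [V on ray NC]
6. ∠CZN = 76°  [△ZNC]

∠CZN = 76°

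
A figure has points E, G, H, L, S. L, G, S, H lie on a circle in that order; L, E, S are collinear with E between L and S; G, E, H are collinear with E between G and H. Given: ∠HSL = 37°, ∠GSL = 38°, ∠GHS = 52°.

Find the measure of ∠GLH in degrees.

∠GLH = 105°

1. ∠HGL = 37°  [same arc LH]
2. ∠GHL = 38°  [same arc LG]
3. ∠GLH = 105°  [△LGH]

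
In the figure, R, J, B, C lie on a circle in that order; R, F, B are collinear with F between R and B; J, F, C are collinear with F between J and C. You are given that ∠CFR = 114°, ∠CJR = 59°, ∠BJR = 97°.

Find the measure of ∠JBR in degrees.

1. ∠BFJ = 114°  [vertical angles at F]
2. ∠JFR = 66°  [linear pair at F on RB]
3. ∠BRJ = 55°  [△RFJ]
4. ∠JBR = 28°  [△RJB]

∠JBR = 28°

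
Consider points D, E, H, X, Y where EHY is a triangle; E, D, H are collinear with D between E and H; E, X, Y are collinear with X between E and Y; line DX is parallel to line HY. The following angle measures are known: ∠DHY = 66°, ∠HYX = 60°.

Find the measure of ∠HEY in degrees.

∠HEY = 54°

1. ∠EHY = 66°  [D on ray HE]
2. ∠EYH = 60°  [X on ray YE]
3. ∠HEY = 54°  [△EHY]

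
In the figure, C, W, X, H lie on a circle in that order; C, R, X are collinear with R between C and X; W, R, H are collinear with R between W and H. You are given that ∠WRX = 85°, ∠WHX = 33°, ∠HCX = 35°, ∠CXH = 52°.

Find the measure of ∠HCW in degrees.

∠HCW = 68°

1. ∠CRH = 85°  [vertical angles at R]
2. ∠CHW = 60°  [△CRH]
3. ∠CWH = 52°  [same arc CH]
4. ∠HCW = 68°  [△CWH]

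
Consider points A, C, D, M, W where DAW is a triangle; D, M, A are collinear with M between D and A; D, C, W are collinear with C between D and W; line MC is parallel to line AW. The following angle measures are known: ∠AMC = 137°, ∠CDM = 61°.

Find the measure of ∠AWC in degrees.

1. ∠CMD = 43°  [linear pair at M on DA]
2. ∠DCM = 76°  [△DMC]
3. ∠MCW = 104°  [linear pair at C on DW]
4. ∠AWC = 76°  [MC∥AW, co-interior at W–C]

∠AWC = 76°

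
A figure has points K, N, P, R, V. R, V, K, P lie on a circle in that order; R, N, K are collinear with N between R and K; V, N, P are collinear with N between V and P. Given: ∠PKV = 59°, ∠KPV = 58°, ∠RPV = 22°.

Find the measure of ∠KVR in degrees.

∠KVR = 100°

1. ∠KRV = 58°  [same arc VK]
2. ∠RKV = 22°  [same arc RV]
3. ∠KVR = 100°  [△RVK]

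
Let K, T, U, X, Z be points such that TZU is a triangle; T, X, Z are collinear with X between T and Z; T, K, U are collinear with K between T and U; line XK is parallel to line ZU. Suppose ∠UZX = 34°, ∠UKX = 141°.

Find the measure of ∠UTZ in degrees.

1. ∠TZU = 34°  [X on ray ZT]
2. ∠TKX = 39°  [linear pair at K on TU]
3. ∠KXT = 34°  [XK∥ZU, corresponding at X]
4. ∠KTX = 107°  [△TXK]
5. ∠UTZ = 107°  [X on TZ, K on TU]

∠UTZ = 107°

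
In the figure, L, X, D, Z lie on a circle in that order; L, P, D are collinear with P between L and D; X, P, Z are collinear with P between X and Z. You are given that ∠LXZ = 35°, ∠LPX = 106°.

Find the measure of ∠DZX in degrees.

1. ∠LDZ = 35°  [same arc LZ]
2. ∠DPZ = 106°  [vertical angles at P]
3. ∠DZX = 39°  [△DPZ]

∠DZX = 39°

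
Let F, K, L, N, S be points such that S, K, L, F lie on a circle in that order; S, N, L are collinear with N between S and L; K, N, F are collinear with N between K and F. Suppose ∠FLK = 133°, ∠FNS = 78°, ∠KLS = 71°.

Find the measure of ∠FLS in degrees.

1. ∠FSK = 47°  [cyclic SKLF, opposite ∠S+∠L]
2. ∠KFS = 71°  [same arc SK]
3. ∠FKS = 62°  [△SKF]
4. ∠FLS = 62°  [same arc SF]

∠FLS = 62°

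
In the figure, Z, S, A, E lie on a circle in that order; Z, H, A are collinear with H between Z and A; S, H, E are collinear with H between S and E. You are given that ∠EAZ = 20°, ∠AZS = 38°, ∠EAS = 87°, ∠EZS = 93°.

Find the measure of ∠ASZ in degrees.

∠ASZ = 75°

1. ∠ESZ = 20°  [same arc ZE]
2. ∠AES = 38°  [same arc SA]
3. ∠SHZ = 122°  [△ZHS]
4. ∠ASE = 55°  [△SAE]
5. ∠AHS = 58°  [linear pair at H on ZA]
6. ∠SAZ = 67°  [△SHA]
7. ∠ASZ = 75°  [△ZSA]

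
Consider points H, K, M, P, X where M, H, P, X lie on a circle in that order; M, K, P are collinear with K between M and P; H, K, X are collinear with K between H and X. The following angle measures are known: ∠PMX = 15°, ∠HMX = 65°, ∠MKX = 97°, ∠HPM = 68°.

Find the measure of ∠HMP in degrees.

∠HMP = 50°

1. ∠PHX = 15°  [same arc PX]
2. ∠HPX = 115°  [cyclic MHPX, opposite ∠M+∠P]
3. ∠HXP = 50°  [△HPX]
4. ∠HMP = 50°  [same arc HP]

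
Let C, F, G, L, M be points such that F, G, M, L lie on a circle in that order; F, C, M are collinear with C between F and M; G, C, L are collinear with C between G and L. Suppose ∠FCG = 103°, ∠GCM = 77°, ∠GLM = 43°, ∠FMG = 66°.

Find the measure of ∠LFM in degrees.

∠LFM = 37°

1. ∠FCL = 77°  [vertical angles at C]
2. ∠FLG = 66°  [same arc FG]
3. ∠LFM = 37°  [△FCL]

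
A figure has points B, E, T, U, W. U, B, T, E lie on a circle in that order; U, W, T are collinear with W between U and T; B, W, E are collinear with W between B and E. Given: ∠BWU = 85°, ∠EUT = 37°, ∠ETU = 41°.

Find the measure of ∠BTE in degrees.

1. ∠EWT = 85°  [vertical angles at W]
2. ∠EBT = 37°  [same arc TE]
3. ∠BET = 54°  [△TWE]
4. ∠BTE = 89°  [△BTE]

∠BTE = 89°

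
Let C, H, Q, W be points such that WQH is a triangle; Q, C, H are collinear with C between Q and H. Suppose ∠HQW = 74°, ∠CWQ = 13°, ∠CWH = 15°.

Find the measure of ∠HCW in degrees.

1. ∠CQW = 74°  [C on ray QH]
2. ∠QCW = 93°  [△WQC]
3. ∠HCW = 87°  [linear pair at C on QH]

∠HCW = 87°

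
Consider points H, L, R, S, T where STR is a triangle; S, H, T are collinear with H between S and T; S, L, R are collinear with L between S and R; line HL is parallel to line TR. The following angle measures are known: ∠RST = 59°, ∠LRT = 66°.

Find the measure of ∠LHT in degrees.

1. ∠SRT = 66°  [L on ray RS]
2. ∠RTS = 55°  [△STR]
3. ∠LHS = 55°  [HL∥TR, corresponding at H]
4. ∠LHT = 125°  [linear pair at H on ST]

∠LHT = 125°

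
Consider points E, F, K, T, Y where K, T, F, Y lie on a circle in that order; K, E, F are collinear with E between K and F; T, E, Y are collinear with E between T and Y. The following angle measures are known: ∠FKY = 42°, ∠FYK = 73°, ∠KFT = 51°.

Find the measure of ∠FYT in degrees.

∠FYT = 22°

1. ∠FTK = 107°  [cyclic KTFY, opposite ∠T+∠Y]
2. ∠FKT = 22°  [△KTF]
3. ∠FYT = 22°  [same arc TF]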